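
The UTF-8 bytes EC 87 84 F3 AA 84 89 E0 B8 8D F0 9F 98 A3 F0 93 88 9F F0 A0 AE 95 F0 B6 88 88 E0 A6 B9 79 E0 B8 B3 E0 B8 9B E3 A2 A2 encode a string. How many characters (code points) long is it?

12

Byte at offset 0: 0xEC = 11101100 → 3-byte char (#1). Advance 3.
Byte at offset 3: 0xF3 = 11110011 → 4-byte char (#2). Advance 4.
Byte at offset 7: 0xE0 = 11100000 → 3-byte char (#3). Advance 3.
Byte at offset 10: 0xF0 = 11110000 → 4-byte char (#4). Advance 4.
Byte at offset 14: 0xF0 = 11110000 → 4-byte char (#5). Advance 4.
Byte at offset 18: 0xF0 = 11110000 → 4-byte char (#6). Advance 4.
Byte at offset 22: 0xF0 = 11110000 → 4-byte char (#7). Advance 4.
Byte at offset 26: 0xE0 = 11100000 → 3-byte char (#8). Advance 3.
Byte at offset 29: 0x79 = 01111001 → 1-byte char (#9). Advance 1.
Byte at offset 30: 0xE0 = 11100000 → 3-byte char (#10). Advance 3.
Byte at offset 33: 0xE0 = 11100000 → 3-byte char (#11). Advance 3.
Byte at offset 36: 0xE3 = 11100011 → 3-byte char (#12). Advance 3.
Reached end at offset 39 after 12 code points.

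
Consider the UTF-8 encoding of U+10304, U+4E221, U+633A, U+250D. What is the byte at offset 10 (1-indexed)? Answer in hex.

0x8C

1-indexed offset 10 is 0-indexed offset 9.
U+10304 → 4-byte form F0 90 8C 84 at offsets 0–3.
U+4E221 → 4-byte form F1 8E 88 A1 at offsets 4–7.
U+633A → 3-byte form E6 8C BA at offsets 8–10.
Offset 9 falls in char 3's range; it's byte 2 of E6 8C BA = 0x8C.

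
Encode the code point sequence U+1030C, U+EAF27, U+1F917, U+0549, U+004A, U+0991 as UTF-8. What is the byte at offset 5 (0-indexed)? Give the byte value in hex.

0xAA

U+1030C → 4-byte form F0 90 8C 8C at offsets 0–3.
U+EAF27 → 4-byte form F3 AA BC A7 at offsets 4–7.
Offset 5 falls in char 2's range; it's byte 2 of F3 AA BC A7 = 0xAA.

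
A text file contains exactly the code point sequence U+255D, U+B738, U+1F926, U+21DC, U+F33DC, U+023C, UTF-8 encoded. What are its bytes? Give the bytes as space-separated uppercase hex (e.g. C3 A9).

U+255D: 3-byte form → E2 95 9D.
U+B738: 3-byte form → EB 9C B8.
U+1F926: 4-byte form → F0 9F A4 A6.
U+21DC: 3-byte form → E2 87 9C.
U+F33DC: 4-byte form → F3 B3 8F 9C.
U+023C: 2-byte form → C8 BC.
Concatenated (19 bytes): E2 95 9D EB 9C B8 F0 9F A4 A6 E2 87 9C F3 B3 8F 9C C8 BC.

E2 95 9D EB 9C B8 F0 9F A4 A6 E2 87 9C F3 B3 8F 9C C8 BC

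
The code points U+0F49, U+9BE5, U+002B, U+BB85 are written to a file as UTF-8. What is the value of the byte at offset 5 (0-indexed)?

U+0F49 → 3-byte form E0 BD 89 at offsets 0–2.
U+9BE5 → 3-byte form E9 AF A5 at offsets 3–5.
Offset 5 falls in char 2's range; it's byte 3 of E9 AF A5 = 0xA5.

0xA5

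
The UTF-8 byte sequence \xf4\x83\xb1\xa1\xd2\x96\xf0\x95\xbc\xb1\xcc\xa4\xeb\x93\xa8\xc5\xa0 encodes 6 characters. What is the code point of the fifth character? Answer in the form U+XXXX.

U+B4E8

Offset 0: leading byte 0xF4 = 11110100 → 4-byte char #1 = F4 83 B1 A1.
Offset 4: leading byte 0xD2 = 11010010 → 2-byte char #2 = D2 96.
Offset 6: leading byte 0xF0 = 11110000 → 4-byte char #3 = F0 95 BC B1.
Offset 10: leading byte 0xCC = 11001100 → 2-byte char #4 = CC A4.
Offset 12: leading byte 0xEB = 11101011 → 3-byte char #5 = EB 93 A8.
Leading byte 0xEB = 11101011 matches 1110xxxx → 3-byte sequence.
Byte 1: 0xEB = 11101011, payload 1011 (4 bits).
Byte 2: 0x93 = 10010011 (10xxxxxx ✓), payload 010011.
Byte 3: 0xA8 = 10101000 (10xxxxxx ✓), payload 101000.
Concatenate: 1011010011101000 = 0xB4E8 (16 bits → U+B4E8).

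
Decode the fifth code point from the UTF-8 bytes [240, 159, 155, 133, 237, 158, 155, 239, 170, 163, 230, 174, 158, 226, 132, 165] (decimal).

U+2125

Offset 0: leading byte 0xF0 = 11110000 → 4-byte char #1 = F0 9F 9B 85.
Offset 4: leading byte 0xED = 11101101 → 3-byte char #2 = ED 9E 9B.
Offset 7: leading byte 0xEF = 11101111 → 3-byte char #3 = EF AA A3.
Offset 10: leading byte 0xE6 = 11100110 → 3-byte char #4 = E6 AE 9E.
Offset 13: leading byte 0xE2 = 11100010 → 3-byte char #5 = E2 84 A5.
Leading byte 0xE2 = 11100010 matches 1110xxxx → 3-byte sequence.
Byte 1: 0xE2 = 11100010, payload 0010 (4 bits).
Byte 2: 0x84 = 10000100 (10xxxxxx ✓), payload 000100.
Byte 3: 0xA5 = 10100101 (10xxxxxx ✓), payload 100101.
Concatenate: 0010000100100101 = 0x2125 (16 bits → U+2125).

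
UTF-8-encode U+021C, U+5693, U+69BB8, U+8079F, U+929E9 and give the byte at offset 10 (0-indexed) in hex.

0x80

U+021C → 2-byte form C8 9C at offsets 0–1.
U+5693 → 3-byte form E5 9A 93 at offsets 2–4.
U+69BB8 → 4-byte form F1 A9 AE B8 at offsets 5–8.
U+8079F → 4-byte form F2 80 9E 9F at offsets 9–12.
Offset 10 falls in char 4's range; it's byte 2 of F2 80 9E 9F = 0x80.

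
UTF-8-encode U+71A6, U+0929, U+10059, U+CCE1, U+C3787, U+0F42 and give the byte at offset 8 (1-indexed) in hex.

0x90

1-indexed offset 8 is 0-indexed offset 7.
U+71A6 → 3-byte form E7 86 A6 at offsets 0–2.
U+0929 → 3-byte form E0 A4 A9 at offsets 3–5.
U+10059 → 4-byte form F0 90 81 99 at offsets 6–9.
Offset 7 falls in char 3's range; it's byte 2 of F0 90 81 99 = 0x90.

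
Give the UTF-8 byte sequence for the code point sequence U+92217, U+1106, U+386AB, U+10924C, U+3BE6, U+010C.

F2 92 88 97 E1 84 86 F0 B8 9A AB F4 89 89 8C E3 AF A6 C4 8C

U+92217: 4-byte form → F2 92 88 97.
U+1106: 3-byte form → E1 84 86.
U+386AB: 4-byte form → F0 B8 9A AB.
U+10924C: 4-byte form → F4 89 89 8C.
U+3BE6: 3-byte form → E3 AF A6.
U+010C: 2-byte form → C4 8C.
Concatenated (20 bytes): F2 92 88 97 E1 84 86 F0 B8 9A AB F4 89 89 8C E3 AF A6 C4 8C.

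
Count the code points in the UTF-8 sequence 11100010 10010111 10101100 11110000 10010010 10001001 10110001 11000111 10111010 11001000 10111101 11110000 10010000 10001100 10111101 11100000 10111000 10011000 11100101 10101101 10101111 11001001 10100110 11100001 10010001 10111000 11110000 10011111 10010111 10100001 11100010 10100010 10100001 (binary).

Byte at offset 0: 0xE2 = 11100010 → 3-byte char (#1). Advance 3.
Byte at offset 3: 0xF0 = 11110000 → 4-byte char (#2). Advance 4.
Byte at offset 7: 0xC7 = 11000111 → 2-byte char (#3). Advance 2.
Byte at offset 9: 0xC8 = 11001000 → 2-byte char (#4). Advance 2.
Byte at offset 11: 0xF0 = 11110000 → 4-byte char (#5). Advance 4.
Byte at offset 15: 0xE0 = 11100000 → 3-byte char (#6). Advance 3.
Byte at offset 18: 0xE5 = 11100101 → 3-byte char (#7). Advance 3.
Byte at offset 21: 0xC9 = 11001001 → 2-byte char (#8). Advance 2.
Byte at offset 23: 0xE1 = 11100001 → 3-byte char (#9). Advance 3.
Byte at offset 26: 0xF0 = 11110000 → 4-byte char (#10). Advance 4.
Byte at offset 30: 0xE2 = 11100010 → 3-byte char (#11). Advance 3.
Reached end at offset 33 after 11 code points.

11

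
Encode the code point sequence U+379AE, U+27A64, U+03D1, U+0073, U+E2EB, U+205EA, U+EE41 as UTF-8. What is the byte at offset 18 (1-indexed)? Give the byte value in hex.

1-indexed offset 18 is 0-indexed offset 17.
U+379AE → 4-byte form F0 B7 A6 AE at offsets 0–3.
U+27A64 → 4-byte form F0 A7 A9 A4 at offsets 4–7.
U+03D1 → 2-byte form CF 91 at offsets 8–9.
U+0073 → 1-byte form 73 at offsets 10–10.
U+E2EB → 3-byte form EE 8B AB at offsets 11–13.
U+205EA → 4-byte form F0 A0 97 AA at offsets 14–17.
Offset 17 falls in char 6's range; it's byte 4 of F0 A0 97 AA = 0xAA.

0xAA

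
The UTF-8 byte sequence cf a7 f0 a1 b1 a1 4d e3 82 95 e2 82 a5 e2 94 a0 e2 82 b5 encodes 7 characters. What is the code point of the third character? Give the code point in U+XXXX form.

Offset 0: leading byte 0xCF = 11001111 → 2-byte char #1 = CF A7.
Offset 2: leading byte 0xF0 = 11110000 → 4-byte char #2 = F0 A1 B1 A1.
Offset 6: leading byte 0x4D = 01001101 → 1-byte char #3 = 4D.
Leading byte 0x4D = 01001101 matches 0xxxxxxx → 1-byte sequence.
Byte 1: 0x4D = 01001101, payload 1001101 (7 bits).
Concatenate: 1001101 = 0x4D (7 bits → U+004D).

U+004D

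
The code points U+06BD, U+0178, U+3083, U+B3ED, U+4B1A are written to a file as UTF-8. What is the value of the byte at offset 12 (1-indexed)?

0xAC

1-indexed offset 12 is 0-indexed offset 11.
U+06BD → 2-byte form DA BD at offsets 0–1.
U+0178 → 2-byte form C5 B8 at offsets 2–3.
U+3083 → 3-byte form E3 82 83 at offsets 4–6.
U+B3ED → 3-byte form EB 8F AD at offsets 7–9.
U+4B1A → 3-byte form E4 AC 9A at offsets 10–12.
Offset 11 falls in char 5's range; it's byte 2 of E4 AC 9A = 0xAC.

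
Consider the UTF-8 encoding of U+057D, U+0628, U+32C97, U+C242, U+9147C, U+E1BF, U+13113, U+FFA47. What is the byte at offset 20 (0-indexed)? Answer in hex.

0x84

U+057D → 2-byte form D5 BD at offsets 0–1.
U+0628 → 2-byte form D8 A8 at offsets 2–3.
U+32C97 → 4-byte form F0 B2 B2 97 at offsets 4–7.
U+C242 → 3-byte form EC 89 82 at offsets 8–10.
U+9147C → 4-byte form F2 91 91 BC at offsets 11–14.
U+E1BF → 3-byte form EE 86 BF at offsets 15–17.
U+13113 → 4-byte form F0 93 84 93 at offsets 18–21.
Offset 20 falls in char 7's range; it's byte 3 of F0 93 84 93 = 0x84.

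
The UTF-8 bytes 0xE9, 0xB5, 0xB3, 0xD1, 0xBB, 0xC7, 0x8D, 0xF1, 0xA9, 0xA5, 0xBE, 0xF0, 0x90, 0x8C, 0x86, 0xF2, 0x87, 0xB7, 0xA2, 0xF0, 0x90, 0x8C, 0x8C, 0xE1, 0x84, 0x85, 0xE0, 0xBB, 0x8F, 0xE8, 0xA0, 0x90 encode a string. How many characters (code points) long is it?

10

Byte at offset 0: 0xE9 = 11101001 → 3-byte char (#1). Advance 3.
Byte at offset 3: 0xD1 = 11010001 → 2-byte char (#2). Advance 2.
Byte at offset 5: 0xC7 = 11000111 → 2-byte char (#3). Advance 2.
Byte at offset 7: 0xF1 = 11110001 → 4-byte char (#4). Advance 4.
Byte at offset 11: 0xF0 = 11110000 → 4-byte char (#5). Advance 4.
Byte at offset 15: 0xF2 = 11110010 → 4-byte char (#6). Advance 4.
Byte at offset 19: 0xF0 = 11110000 → 4-byte char (#7). Advance 4.
Byte at offset 23: 0xE1 = 11100001 → 3-byte char (#8). Advance 3.
Byte at offset 26: 0xE0 = 11100000 → 3-byte char (#9). Advance 3.
Byte at offset 29: 0xE8 = 11101000 → 3-byte char (#10). Advance 3.
Reached end at offset 32 after 10 code points.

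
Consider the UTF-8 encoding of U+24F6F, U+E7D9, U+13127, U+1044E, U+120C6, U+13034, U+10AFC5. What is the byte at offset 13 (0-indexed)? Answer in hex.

U+24F6F → 4-byte form F0 A4 BD AF at offsets 0–3.
U+E7D9 → 3-byte form EE 9F 99 at offsets 4–6.
U+13127 → 4-byte form F0 93 84 A7 at offsets 7–10.
U+1044E → 4-byte form F0 90 91 8E at offsets 11–14.
Offset 13 falls in char 4's range; it's byte 3 of F0 90 91 8E = 0x91.

0x91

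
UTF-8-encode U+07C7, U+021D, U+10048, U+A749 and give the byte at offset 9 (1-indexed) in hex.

0xEA

1-indexed offset 9 is 0-indexed offset 8.
U+07C7 → 2-byte form DF 87 at offsets 0–1.
U+021D → 2-byte form C8 9D at offsets 2–3.
U+10048 → 4-byte form F0 90 81 88 at offsets 4–7.
U+A749 → 3-byte form EA 9D 89 at offsets 8–10.
Offset 8 falls in char 4's range; it's byte 1 of EA 9D 89 = 0xEA.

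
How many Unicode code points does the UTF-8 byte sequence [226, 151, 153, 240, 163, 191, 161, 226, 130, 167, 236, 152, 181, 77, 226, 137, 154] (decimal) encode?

6

Byte at offset 0: 0xE2 = 11100010 → 3-byte char (#1). Advance 3.
Byte at offset 3: 0xF0 = 11110000 → 4-byte char (#2). Advance 4.
Byte at offset 7: 0xE2 = 11100010 → 3-byte char (#3). Advance 3.
Byte at offset 10: 0xEC = 11101100 → 3-byte char (#4). Advance 3.
Byte at offset 13: 0x4D = 01001101 → 1-byte char (#5). Advance 1.
Byte at offset 14: 0xE2 = 11100010 → 3-byte char (#6). Advance 3.
Reached end at offset 17 after 6 code points.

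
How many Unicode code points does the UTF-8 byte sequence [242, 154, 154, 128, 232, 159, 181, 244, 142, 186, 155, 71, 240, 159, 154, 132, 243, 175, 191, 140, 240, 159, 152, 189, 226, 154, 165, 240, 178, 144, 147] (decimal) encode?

9

Byte at offset 0: 0xF2 = 11110010 → 4-byte char (#1). Advance 4.
Byte at offset 4: 0xE8 = 11101000 → 3-byte char (#2). Advance 3.
Byte at offset 7: 0xF4 = 11110100 → 4-byte char (#3). Advance 4.
Byte at offset 11: 0x47 = 01000111 → 1-byte char (#4). Advance 1.
Byte at offset 12: 0xF0 = 11110000 → 4-byte char (#5). Advance 4.
Byte at offset 16: 0xF3 = 11110011 → 4-byte char (#6). Advance 4.
Byte at offset 20: 0xF0 = 11110000 → 4-byte char (#7). Advance 4.
Byte at offset 24: 0xE2 = 11100010 → 3-byte char (#8). Advance 3.
Byte at offset 27: 0xF0 = 11110000 → 4-byte char (#9). Advance 4.
Reached end at offset 31 after 9 code points.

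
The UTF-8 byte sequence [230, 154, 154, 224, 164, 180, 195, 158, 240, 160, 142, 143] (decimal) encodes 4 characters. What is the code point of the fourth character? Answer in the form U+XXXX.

Offset 0: leading byte 0xE6 = 11100110 → 3-byte char #1 = E6 9A 9A.
Offset 3: leading byte 0xE0 = 11100000 → 3-byte char #2 = E0 A4 B4.
Offset 6: leading byte 0xC3 = 11000011 → 2-byte char #3 = C3 9E.
Offset 8: leading byte 0xF0 = 11110000 → 4-byte char #4 = F0 A0 8E 8F.
Leading byte 0xF0 = 11110000 matches 11110xxx → 4-byte sequence.
Byte 1: 0xF0 = 11110000, payload 000 (3 bits).
Byte 2: 0xA0 = 10100000 (10xxxxxx ✓), payload 100000.
Byte 3: 0x8E = 10001110 (10xxxxxx ✓), payload 001110.
Byte 4: 0x8F = 10001111 (10xxxxxx ✓), payload 001111.
Concatenate: 000100000001110001111 = 0x2038F (21 bits → U+2038F).

U+2038F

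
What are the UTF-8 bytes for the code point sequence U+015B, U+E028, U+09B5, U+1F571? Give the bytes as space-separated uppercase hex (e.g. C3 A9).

U+015B: 2-byte form → C5 9B.
U+E028: 3-byte form → EE 80 A8.
U+09B5: 3-byte form → E0 A6 B5.
U+1F571: 4-byte form → F0 9F 95 B1.
Concatenated (12 bytes): C5 9B EE 80 A8 E0 A6 B5 F0 9F 95 B1.

C5 9B EE 80 A8 E0 A6 B5 F0 9F 95 B1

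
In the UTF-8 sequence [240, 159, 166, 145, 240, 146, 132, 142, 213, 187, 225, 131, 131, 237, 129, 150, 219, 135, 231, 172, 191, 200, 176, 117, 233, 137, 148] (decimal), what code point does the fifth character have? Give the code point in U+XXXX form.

Offset 0: leading byte 0xF0 = 11110000 → 4-byte char #1 = F0 9F A6 91.
Offset 4: leading byte 0xF0 = 11110000 → 4-byte char #2 = F0 92 84 8E.
Offset 8: leading byte 0xD5 = 11010101 → 2-byte char #3 = D5 BB.
Offset 10: leading byte 0xE1 = 11100001 → 3-byte char #4 = E1 83 83.
Offset 13: leading byte 0xED = 11101101 → 3-byte char #5 = ED 81 96.
Leading byte 0xED = 11101101 matches 1110xxxx → 3-byte sequence.
Byte 1: 0xED = 11101101, payload 1101 (4 bits).
Byte 2: 0x81 = 10000001 (10xxxxxx ✓), payload 000001.
Byte 3: 0x96 = 10010110 (10xxxxxx ✓), payload 010110.
Concatenate: 1101000001010110 = 0xD056 (16 bits → U+D056).

U+D056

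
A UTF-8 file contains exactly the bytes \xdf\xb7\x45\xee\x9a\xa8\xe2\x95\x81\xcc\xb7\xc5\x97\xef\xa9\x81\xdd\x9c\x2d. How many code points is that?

Byte at offset 0: 0xDF = 11011111 → 2-byte char (#1). Advance 2.
Byte at offset 2: 0x45 = 01000101 → 1-byte char (#2). Advance 1.
Byte at offset 3: 0xEE = 11101110 → 3-byte char (#3). Advance 3.
Byte at offset 6: 0xE2 = 11100010 → 3-byte char (#4). Advance 3.
Byte at offset 9: 0xCC = 11001100 → 2-byte char (#5). Advance 2.
Byte at offset 11: 0xC5 = 11000101 → 2-byte char (#6). Advance 2.
Byte at offset 13: 0xEF = 11101111 → 3-byte char (#7). Advance 3.
Byte at offset 16: 0xDD = 11011101 → 2-byte char (#8). Advance 2.
Byte at offset 18: 0x2D = 00101101 → 1-byte char (#9). Advance 1.
Reached end at offset 19 after 9 code points.

9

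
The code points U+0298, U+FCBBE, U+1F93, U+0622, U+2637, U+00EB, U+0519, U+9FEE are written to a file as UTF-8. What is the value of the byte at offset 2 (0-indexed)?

0xF3

U+0298 → 2-byte form CA 98 at offsets 0–1.
U+FCBBE → 4-byte form F3 BC AE BE at offsets 2–5.
Offset 2 falls in char 2's range; it's byte 1 of F3 BC AE BE = 0xF3.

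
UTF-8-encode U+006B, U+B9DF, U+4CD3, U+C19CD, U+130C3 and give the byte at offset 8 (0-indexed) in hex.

U+006B → 1-byte form 6B at offsets 0–0.
U+B9DF → 3-byte form EB A7 9F at offsets 1–3.
U+4CD3 → 3-byte form E4 B3 93 at offsets 4–6.
U+C19CD → 4-byte form F3 81 A7 8D at offsets 7–10.
Offset 8 falls in char 4's range; it's byte 2 of F3 81 A7 8D = 0x81.

0x81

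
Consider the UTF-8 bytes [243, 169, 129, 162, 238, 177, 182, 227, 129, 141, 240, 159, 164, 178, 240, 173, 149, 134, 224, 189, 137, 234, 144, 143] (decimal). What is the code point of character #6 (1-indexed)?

Offset 0: leading byte 0xF3 = 11110011 → 4-byte char #1 = F3 A9 81 A2.
Offset 4: leading byte 0xEE = 11101110 → 3-byte char #2 = EE B1 B6.
Offset 7: leading byte 0xE3 = 11100011 → 3-byte char #3 = E3 81 8D.
Offset 10: leading byte 0xF0 = 11110000 → 4-byte char #4 = F0 9F A4 B2.
Offset 14: leading byte 0xF0 = 11110000 → 4-byte char #5 = F0 AD 95 86.
Offset 18: leading byte 0xE0 = 11100000 → 3-byte char #6 = E0 BD 89.
Leading byte 0xE0 = 11100000 matches 1110xxxx → 3-byte sequence.
Byte 1: 0xE0 = 11100000, payload 0000 (4 bits).
Byte 2: 0xBD = 10111101 (10xxxxxx ✓), payload 111101.
Byte 3: 0x89 = 10001001 (10xxxxxx ✓), payload 001001.
Concatenate: 0000111101001001 = 0xF49 (16 bits → U+0F49).

U+0F49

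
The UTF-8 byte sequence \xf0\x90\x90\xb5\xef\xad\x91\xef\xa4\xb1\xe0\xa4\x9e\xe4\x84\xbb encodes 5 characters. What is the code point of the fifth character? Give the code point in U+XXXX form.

U+413B

Offset 0: leading byte 0xF0 = 11110000 → 4-byte char #1 = F0 90 90 B5.
Offset 4: leading byte 0xEF = 11101111 → 3-byte char #2 = EF AD 91.
Offset 7: leading byte 0xEF = 11101111 → 3-byte char #3 = EF A4 B1.
Offset 10: leading byte 0xE0 = 11100000 → 3-byte char #4 = E0 A4 9E.
Offset 13: leading byte 0xE4 = 11100100 → 3-byte char #5 = E4 84 BB.
Leading byte 0xE4 = 11100100 matches 1110xxxx → 3-byte sequence.
Byte 1: 0xE4 = 11100100, payload 0100 (4 bits).
Byte 2: 0x84 = 10000100 (10xxxxxx ✓), payload 000100.
Byte 3: 0xBB = 10111011 (10xxxxxx ✓), payload 111011.
Concatenate: 0100000100111011 = 0x413B (16 bits → U+413B).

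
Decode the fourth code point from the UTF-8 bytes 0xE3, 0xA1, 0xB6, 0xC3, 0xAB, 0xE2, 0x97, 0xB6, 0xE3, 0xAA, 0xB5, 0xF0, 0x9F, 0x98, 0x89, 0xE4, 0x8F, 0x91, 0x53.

Offset 0: leading byte 0xE3 = 11100011 → 3-byte char #1 = E3 A1 B6.
Offset 3: leading byte 0xC3 = 11000011 → 2-byte char #2 = C3 AB.
Offset 5: leading byte 0xE2 = 11100010 → 3-byte char #3 = E2 97 B6.
Offset 8: leading byte 0xE3 = 11100011 → 3-byte char #4 = E3 AA B5.
Leading byte 0xE3 = 11100011 matches 1110xxxx → 3-byte sequence.
Byte 1: 0xE3 = 11100011, payload 0011 (4 bits).
Byte 2: 0xAA = 10101010 (10xxxxxx ✓), payload 101010.
Byte 3: 0xB5 = 10110101 (10xxxxxx ✓), payload 110101.
Concatenate: 0011101010110101 = 0x3AB5 (16 bits → U+3AB5).

U+3AB5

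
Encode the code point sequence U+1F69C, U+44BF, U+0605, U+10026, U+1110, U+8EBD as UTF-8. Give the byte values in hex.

U+1F69C: 4-byte form → F0 9F 9A 9C.
U+44BF: 3-byte form → E4 92 BF.
U+0605: 2-byte form → D8 85.
U+10026: 4-byte form → F0 90 80 A6.
U+1110: 3-byte form → E1 84 90.
U+8EBD: 3-byte form → E8 BA BD.
Concatenated (19 bytes): F0 9F 9A 9C E4 92 BF D8 85 F0 90 80 A6 E1 84 90 E8 BA BD.

F0 9F 9A 9C E4 92 BF D8 85 F0 90 80 A6 E1 84 90 E8 BA BD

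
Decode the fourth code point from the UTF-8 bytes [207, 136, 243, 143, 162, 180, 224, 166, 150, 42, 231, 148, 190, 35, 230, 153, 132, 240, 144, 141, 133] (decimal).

U+002A

Offset 0: leading byte 0xCF = 11001111 → 2-byte char #1 = CF 88.
Offset 2: leading byte 0xF3 = 11110011 → 4-byte char #2 = F3 8F A2 B4.
Offset 6: leading byte 0xE0 = 11100000 → 3-byte char #3 = E0 A6 96.
Offset 9: leading byte 0x2A = 00101010 → 1-byte char #4 = 2A.
Leading byte 0x2A = 00101010 matches 0xxxxxxx → 1-byte sequence.
Byte 1: 0x2A = 00101010, payload 0101010 (7 bits).
Concatenate: 0101010 = 0x2A (7 bits → U+002A).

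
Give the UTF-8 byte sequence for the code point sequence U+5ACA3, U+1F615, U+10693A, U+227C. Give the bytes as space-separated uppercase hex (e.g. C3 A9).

U+5ACA3: 4-byte form → F1 9A B2 A3.
U+1F615: 4-byte form → F0 9F 98 95.
U+10693A: 4-byte form → F4 86 A4 BA.
U+227C: 3-byte form → E2 89 BC.
Concatenated (15 bytes): F1 9A B2 A3 F0 9F 98 95 F4 86 A4 BA E2 89 BC.

F1 9A B2 A3 F0 9F 98 95 F4 86 A4 BA E2 89 BC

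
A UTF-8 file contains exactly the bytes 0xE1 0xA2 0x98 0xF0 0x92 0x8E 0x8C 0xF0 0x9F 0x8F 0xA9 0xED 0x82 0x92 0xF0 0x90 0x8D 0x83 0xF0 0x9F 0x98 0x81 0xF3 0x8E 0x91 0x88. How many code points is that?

Byte at offset 0: 0xE1 = 11100001 → 3-byte char (#1). Advance 3.
Byte at offset 3: 0xF0 = 11110000 → 4-byte char (#2). Advance 4.
Byte at offset 7: 0xF0 = 11110000 → 4-byte char (#3). Advance 4.
Byte at offset 11: 0xED = 11101101 → 3-byte char (#4). Advance 3.
Byte at offset 14: 0xF0 = 11110000 → 4-byte char (#5). Advance 4.
Byte at offset 18: 0xF0 = 11110000 → 4-byte char (#6). Advance 4.
Byte at offset 22: 0xF3 = 11110011 → 4-byte char (#7). Advance 4.
Reached end at offset 26 after 7 code points.

7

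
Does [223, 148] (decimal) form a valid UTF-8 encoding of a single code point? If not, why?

Leading byte 0xDF = 11011111 → 2-byte form.
Continuation bytes 0x94=10010100 all match 10xxxxxx.
Decoded value 0x7D4 is ≥ 0x80 (shortest form) and not a surrogate.

valid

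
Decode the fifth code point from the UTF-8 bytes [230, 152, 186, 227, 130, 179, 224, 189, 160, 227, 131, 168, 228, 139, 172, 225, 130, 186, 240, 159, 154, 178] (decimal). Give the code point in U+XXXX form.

U+42EC

Offset 0: leading byte 0xE6 = 11100110 → 3-byte char #1 = E6 98 BA.
Offset 3: leading byte 0xE3 = 11100011 → 3-byte char #2 = E3 82 B3.
Offset 6: leading byte 0xE0 = 11100000 → 3-byte char #3 = E0 BD A0.
Offset 9: leading byte 0xE3 = 11100011 → 3-byte char #4 = E3 83 A8.
Offset 12: leading byte 0xE4 = 11100100 → 3-byte char #5 = E4 8B AC.
Leading byte 0xE4 = 11100100 matches 1110xxxx → 3-byte sequence.
Byte 1: 0xE4 = 11100100, payload 0100 (4 bits).
Byte 2: 0x8B = 10001011 (10xxxxxx ✓), payload 001011.
Byte 3: 0xAC = 10101100 (10xxxxxx ✓), payload 101100.
Concatenate: 0100001011101100 = 0x42EC (16 bits → U+42EC).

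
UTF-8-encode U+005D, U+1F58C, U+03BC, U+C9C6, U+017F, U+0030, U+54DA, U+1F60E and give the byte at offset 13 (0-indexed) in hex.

0xE5

U+005D → 1-byte form 5D at offsets 0–0.
U+1F58C → 4-byte form F0 9F 96 8C at offsets 1–4.
U+03BC → 2-byte form CE BC at offsets 5–6.
U+C9C6 → 3-byte form EC A7 86 at offsets 7–9.
U+017F → 2-byte form C5 BF at offsets 10–11.
U+0030 → 1-byte form 30 at offsets 12–12.
U+54DA → 3-byte form E5 93 9A at offsets 13–15.
Offset 13 falls in char 7's range; it's byte 1 of E5 93 9A = 0xE5.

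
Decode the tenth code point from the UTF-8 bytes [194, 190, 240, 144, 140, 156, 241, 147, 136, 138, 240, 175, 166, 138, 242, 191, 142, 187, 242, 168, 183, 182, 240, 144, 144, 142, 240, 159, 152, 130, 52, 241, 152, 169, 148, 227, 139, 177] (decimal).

Offset 0: leading byte 0xC2 = 11000010 → 2-byte char #1 = C2 BE.
Offset 2: leading byte 0xF0 = 11110000 → 4-byte char #2 = F0 90 8C 9C.
Offset 6: leading byte 0xF1 = 11110001 → 4-byte char #3 = F1 93 88 8A.
Offset 10: leading byte 0xF0 = 11110000 → 4-byte char #4 = F0 AF A6 8A.
Offset 14: leading byte 0xF2 = 11110010 → 4-byte char #5 = F2 BF 8E BB.
Offset 18: leading byte 0xF2 = 11110010 → 4-byte char #6 = F2 A8 B7 B6.
Offset 22: leading byte 0xF0 = 11110000 → 4-byte char #7 = F0 90 90 8E.
Offset 26: leading byte 0xF0 = 11110000 → 4-byte char #8 = F0 9F 98 82.
Offset 30: leading byte 0x34 = 00110100 → 1-byte char #9 = 34.
Offset 31: leading byte 0xF1 = 11110001 → 4-byte char #10 = F1 98 A9 94.
Leading byte 0xF1 = 11110001 matches 11110xxx → 4-byte sequence.
Byte 1: 0xF1 = 11110001, payload 001 (3 bits).
Byte 2: 0x98 = 10011000 (10xxxxxx ✓), payload 011000.
Byte 3: 0xA9 = 10101001 (10xxxxxx ✓), payload 101001.
Byte 4: 0x94 = 10010100 (10xxxxxx ✓), payload 010100.
Concatenate: 001011000101001010100 = 0x58A54 (21 bits → U+58A54).

U+58A54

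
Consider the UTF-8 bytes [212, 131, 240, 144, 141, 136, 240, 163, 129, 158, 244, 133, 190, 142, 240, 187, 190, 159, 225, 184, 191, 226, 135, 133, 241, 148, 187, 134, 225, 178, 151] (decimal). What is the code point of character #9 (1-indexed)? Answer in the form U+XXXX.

Offset 0: leading byte 0xD4 = 11010100 → 2-byte char #1 = D4 83.
Offset 2: leading byte 0xF0 = 11110000 → 4-byte char #2 = F0 90 8D 88.
Offset 6: leading byte 0xF0 = 11110000 → 4-byte char #3 = F0 A3 81 9E.
Offset 10: leading byte 0xF4 = 11110100 → 4-byte char #4 = F4 85 BE 8E.
Offset 14: leading byte 0xF0 = 11110000 → 4-byte char #5 = F0 BB BE 9F.
Offset 18: leading byte 0xE1 = 11100001 → 3-byte char #6 = E1 B8 BF.
Offset 21: leading byte 0xE2 = 11100010 → 3-byte char #7 = E2 87 85.
Offset 24: leading byte 0xF1 = 11110001 → 4-byte char #8 = F1 94 BB 86.
Offset 28: leading byte 0xE1 = 11100001 → 3-byte char #9 = E1 B2 97.
Leading byte 0xE1 = 11100001 matches 1110xxxx → 3-byte sequence.
Byte 1: 0xE1 = 11100001, payload 0001 (4 bits).
Byte 2: 0xB2 = 10110010 (10xxxxxx ✓), payload 110010.
Byte 3: 0x97 = 10010111 (10xxxxxx ✓), payload 010111.
Concatenate: 0001110010010111 = 0x1C97 (16 bits → U+1C97).

U+1C97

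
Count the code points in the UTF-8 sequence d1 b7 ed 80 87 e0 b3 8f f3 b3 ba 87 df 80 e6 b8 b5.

6

Byte at offset 0: 0xD1 = 11010001 → 2-byte char (#1). Advance 2.
Byte at offset 2: 0xED = 11101101 → 3-byte char (#2). Advance 3.
Byte at offset 5: 0xE0 = 11100000 → 3-byte char (#3). Advance 3.
Byte at offset 8: 0xF3 = 11110011 → 4-byte char (#4). Advance 4.
Byte at offset 12: 0xDF = 11011111 → 2-byte char (#5). Advance 2.
Byte at offset 14: 0xE6 = 11100110 → 3-byte char (#6). Advance 3.
Reached end at offset 17 after 6 code points.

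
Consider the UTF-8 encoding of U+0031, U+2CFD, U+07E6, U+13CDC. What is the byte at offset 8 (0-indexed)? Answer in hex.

U+0031 → 1-byte form 31 at offsets 0–0.
U+2CFD → 3-byte form E2 B3 BD at offsets 1–3.
U+07E6 → 2-byte form DF A6 at offsets 4–5.
U+13CDC → 4-byte form F0 93 B3 9C at offsets 6–9.
Offset 8 falls in char 4's range; it's byte 3 of F0 93 B3 9C = 0xB3.

0xB3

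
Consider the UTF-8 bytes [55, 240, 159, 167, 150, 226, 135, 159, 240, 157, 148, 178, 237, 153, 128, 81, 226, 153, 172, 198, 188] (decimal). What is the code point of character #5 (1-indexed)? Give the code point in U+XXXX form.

U+D640

Offset 0: leading byte 0x37 = 00110111 → 1-byte char #1 = 37.
Offset 1: leading byte 0xF0 = 11110000 → 4-byte char #2 = F0 9F A7 96.
Offset 5: leading byte 0xE2 = 11100010 → 3-byte char #3 = E2 87 9F.
Offset 8: leading byte 0xF0 = 11110000 → 4-byte char #4 = F0 9D 94 B2.
Offset 12: leading byte 0xED = 11101101 → 3-byte char #5 = ED 99 80.
Leading byte 0xED = 11101101 matches 1110xxxx → 3-byte sequence.
Byte 1: 0xED = 11101101, payload 1101 (4 bits).
Byte 2: 0x99 = 10011001 (10xxxxxx ✓), payload 011001.
Byte 3: 0x80 = 10000000 (10xxxxxx ✓), payload 000000.
Concatenate: 1101011001000000 = 0xD640 (16 bits → U+D640).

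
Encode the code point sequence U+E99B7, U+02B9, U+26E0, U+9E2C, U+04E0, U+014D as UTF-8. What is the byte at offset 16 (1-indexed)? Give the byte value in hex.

1-indexed offset 16 is 0-indexed offset 15.
U+E99B7 → 4-byte form F3 A9 A6 B7 at offsets 0–3.
U+02B9 → 2-byte form CA B9 at offsets 4–5.
U+26E0 → 3-byte form E2 9B A0 at offsets 6–8.
U+9E2C → 3-byte form E9 B8 AC at offsets 9–11.
U+04E0 → 2-byte form D3 A0 at offsets 12–13.
U+014D → 2-byte form C5 8D at offsets 14–15.
Offset 15 falls in char 6's range; it's byte 2 of C5 8D = 0x8D.

0x8D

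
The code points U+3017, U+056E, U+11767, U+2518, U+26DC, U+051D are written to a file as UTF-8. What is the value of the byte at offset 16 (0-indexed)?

0x9D

U+3017 → 3-byte form E3 80 97 at offsets 0–2.
U+056E → 2-byte form D5 AE at offsets 3–4.
U+11767 → 4-byte form F0 91 9D A7 at offsets 5–8.
U+2518 → 3-byte form E2 94 98 at offsets 9–11.
U+26DC → 3-byte form E2 9B 9C at offsets 12–14.
U+051D → 2-byte form D4 9D at offsets 15–16.
Offset 16 falls in char 6's range; it's byte 2 of D4 9D = 0x9D.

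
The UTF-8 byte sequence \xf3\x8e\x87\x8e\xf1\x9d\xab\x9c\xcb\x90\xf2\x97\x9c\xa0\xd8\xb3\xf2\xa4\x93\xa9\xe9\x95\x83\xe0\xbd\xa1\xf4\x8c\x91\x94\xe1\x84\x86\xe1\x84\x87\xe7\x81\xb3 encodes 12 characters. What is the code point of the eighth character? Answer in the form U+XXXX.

Offset 0: leading byte 0xF3 = 11110011 → 4-byte char #1 = F3 8E 87 8E.
Offset 4: leading byte 0xF1 = 11110001 → 4-byte char #2 = F1 9D AB 9C.
Offset 8: leading byte 0xCB = 11001011 → 2-byte char #3 = CB 90.
Offset 10: leading byte 0xF2 = 11110010 → 4-byte char #4 = F2 97 9C A0.
Offset 14: leading byte 0xD8 = 11011000 → 2-byte char #5 = D8 B3.
Offset 16: leading byte 0xF2 = 11110010 → 4-byte char #6 = F2 A4 93 A9.
Offset 20: leading byte 0xE9 = 11101001 → 3-byte char #7 = E9 95 83.
Offset 23: leading byte 0xE0 = 11100000 → 3-byte char #8 = E0 BD A1.
Leading byte 0xE0 = 11100000 matches 1110xxxx → 3-byte sequence.
Byte 1: 0xE0 = 11100000, payload 0000 (4 bits).
Byte 2: 0xBD = 10111101 (10xxxxxx ✓), payload 111101.
Byte 3: 0xA1 = 10100001 (10xxxxxx ✓), payload 100001.
Concatenate: 0000111101100001 = 0xF61 (16 bits → U+0F61).

U+0F61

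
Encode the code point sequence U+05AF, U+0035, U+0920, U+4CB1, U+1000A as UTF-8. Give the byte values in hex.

U+05AF: 2-byte form → D6 AF.
U+0035: 1-byte form → 35.
U+0920: 3-byte form → E0 A4 A0.
U+4CB1: 3-byte form → E4 B2 B1.
U+1000A: 4-byte form → F0 90 80 8A.
Concatenated (13 bytes): D6 AF 35 E0 A4 A0 E4 B2 B1 F0 90 80 8A.

D6 AF 35 E0 A4 A0 E4 B2 B1 F0 90 80 8A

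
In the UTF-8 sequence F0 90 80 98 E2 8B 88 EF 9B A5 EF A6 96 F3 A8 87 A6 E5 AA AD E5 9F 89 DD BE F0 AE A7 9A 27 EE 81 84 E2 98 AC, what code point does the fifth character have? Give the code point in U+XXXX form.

Offset 0: leading byte 0xF0 = 11110000 → 4-byte char #1 = F0 90 80 98.
Offset 4: leading byte 0xE2 = 11100010 → 3-byte char #2 = E2 8B 88.
Offset 7: leading byte 0xEF = 11101111 → 3-byte char #3 = EF 9B A5.
Offset 10: leading byte 0xEF = 11101111 → 3-byte char #4 = EF A6 96.
Offset 13: leading byte 0xF3 = 11110011 → 4-byte char #5 = F3 A8 87 A6.
Leading byte 0xF3 = 11110011 matches 11110xxx → 4-byte sequence.
Byte 1: 0xF3 = 11110011, payload 011 (3 bits).
Byte 2: 0xA8 = 10101000 (10xxxxxx ✓), payload 101000.
Byte 3: 0x87 = 10000111 (10xxxxxx ✓), payload 000111.
Byte 4: 0xA6 = 10100110 (10xxxxxx ✓), payload 100110.
Concatenate: 011101000000111100110 = 0xE81E6 (21 bits → U+E81E6).

U+E81E6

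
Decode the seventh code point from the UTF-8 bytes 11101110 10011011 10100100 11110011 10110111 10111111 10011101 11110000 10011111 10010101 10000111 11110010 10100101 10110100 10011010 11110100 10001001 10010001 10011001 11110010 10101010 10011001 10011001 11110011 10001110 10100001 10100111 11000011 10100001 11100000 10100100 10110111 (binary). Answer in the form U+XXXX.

Offset 0: leading byte 0xEE = 11101110 → 3-byte char #1 = EE 9B A4.
Offset 3: leading byte 0xF3 = 11110011 → 4-byte char #2 = F3 B7 BF 9D.
Offset 7: leading byte 0xF0 = 11110000 → 4-byte char #3 = F0 9F 95 87.
Offset 11: leading byte 0xF2 = 11110010 → 4-byte char #4 = F2 A5 B4 9A.
Offset 15: leading byte 0xF4 = 11110100 → 4-byte char #5 = F4 89 91 99.
Offset 19: leading byte 0xF2 = 11110010 → 4-byte char #6 = F2 AA 99 99.
Offset 23: leading byte 0xF3 = 11110011 → 4-byte char #7 = F3 8E A1 A7.
Leading byte 0xF3 = 11110011 matches 11110xxx → 4-byte sequence.
Byte 1: 0xF3 = 11110011, payload 011 (3 bits).
Byte 2: 0x8E = 10001110 (10xxxxxx ✓), payload 001110.
Byte 3: 0xA1 = 10100001 (10xxxxxx ✓), payload 100001.
Byte 4: 0xA7 = 10100111 (10xxxxxx ✓), payload 100111.
Concatenate: 011001110100001100111 = 0xCE867 (21 bits → U+CE867).

U+CE867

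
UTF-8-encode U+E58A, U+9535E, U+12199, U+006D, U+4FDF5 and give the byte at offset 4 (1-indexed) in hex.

1-indexed offset 4 is 0-indexed offset 3.
U+E58A → 3-byte form EE 96 8A at offsets 0–2.
U+9535E → 4-byte form F2 95 8D 9E at offsets 3–6.
Offset 3 falls in char 2's range; it's byte 1 of F2 95 8D 9E = 0xF2.

0xF2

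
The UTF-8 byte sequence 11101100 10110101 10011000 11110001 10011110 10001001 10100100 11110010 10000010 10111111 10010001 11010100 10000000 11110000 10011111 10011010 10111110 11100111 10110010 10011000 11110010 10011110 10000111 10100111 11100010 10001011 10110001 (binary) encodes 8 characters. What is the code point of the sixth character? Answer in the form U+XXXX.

Offset 0: leading byte 0xEC = 11101100 → 3-byte char #1 = EC B5 98.
Offset 3: leading byte 0xF1 = 11110001 → 4-byte char #2 = F1 9E 89 A4.
Offset 7: leading byte 0xF2 = 11110010 → 4-byte char #3 = F2 82 BF 91.
Offset 11: leading byte 0xD4 = 11010100 → 2-byte char #4 = D4 80.
Offset 13: leading byte 0xF0 = 11110000 → 4-byte char #5 = F0 9F 9A BE.
Offset 17: leading byte 0xE7 = 11100111 → 3-byte char #6 = E7 B2 98.
Leading byte 0xE7 = 11100111 matches 1110xxxx → 3-byte sequence.
Byte 1: 0xE7 = 11100111, payload 0111 (4 bits).
Byte 2: 0xB2 = 10110010 (10xxxxxx ✓), payload 110010.
Byte 3: 0x98 = 10011000 (10xxxxxx ✓), payload 011000.
Concatenate: 0111110010011000 = 0x7C98 (16 bits → U+7C98).

U+7C98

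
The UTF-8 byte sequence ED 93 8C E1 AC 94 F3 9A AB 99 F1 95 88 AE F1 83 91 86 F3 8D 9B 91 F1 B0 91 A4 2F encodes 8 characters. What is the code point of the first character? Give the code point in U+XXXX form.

Offset 0: leading byte 0xED = 11101101 → 3-byte char #1 = ED 93 8C.
Leading byte 0xED = 11101101 matches 1110xxxx → 3-byte sequence.
Byte 1: 0xED = 11101101, payload 1101 (4 bits).
Byte 2: 0x93 = 10010011 (10xxxxxx ✓), payload 010011.
Byte 3: 0x8C = 10001100 (10xxxxxx ✓), payload 001100.
Concatenate: 1101010011001100 = 0xD4CC (16 bits → U+D4CC).

U+D4CC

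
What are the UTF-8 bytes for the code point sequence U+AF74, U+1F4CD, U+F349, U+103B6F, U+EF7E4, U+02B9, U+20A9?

U+AF74: 3-byte form → EA BD B4.
U+1F4CD: 4-byte form → F0 9F 93 8D.
U+F349: 3-byte form → EF 8D 89.
U+103B6F: 4-byte form → F4 83 AD AF.
U+EF7E4: 4-byte form → F3 AF 9F A4.
U+02B9: 2-byte form → CA B9.
U+20A9: 3-byte form → E2 82 A9.
Concatenated (23 bytes): EA BD B4 F0 9F 93 8D EF 8D 89 F4 83 AD AF F3 AF 9F A4 CA B9 E2 82 A9.

EA BD B4 F0 9F 93 8D EF 8D 89 F4 83 AD AF F3 AF 9F A4 CA B9 E2 82 A9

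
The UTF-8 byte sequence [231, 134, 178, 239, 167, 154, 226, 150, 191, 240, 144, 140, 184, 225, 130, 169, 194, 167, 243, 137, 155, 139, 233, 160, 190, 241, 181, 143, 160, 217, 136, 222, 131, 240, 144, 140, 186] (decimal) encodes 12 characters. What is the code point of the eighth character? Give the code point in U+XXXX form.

U+983E

Offset 0: leading byte 0xE7 = 11100111 → 3-byte char #1 = E7 86 B2.
Offset 3: leading byte 0xEF = 11101111 → 3-byte char #2 = EF A7 9A.
Offset 6: leading byte 0xE2 = 11100010 → 3-byte char #3 = E2 96 BF.
Offset 9: leading byte 0xF0 = 11110000 → 4-byte char #4 = F0 90 8C B8.
Offset 13: leading byte 0xE1 = 11100001 → 3-byte char #5 = E1 82 A9.
Offset 16: leading byte 0xC2 = 11000010 → 2-byte char #6 = C2 A7.
Offset 18: leading byte 0xF3 = 11110011 → 4-byte char #7 = F3 89 9B 8B.
Offset 22: leading byte 0xE9 = 11101001 → 3-byte char #8 = E9 A0 BE.
Leading byte 0xE9 = 11101001 matches 1110xxxx → 3-byte sequence.
Byte 1: 0xE9 = 11101001, payload 1001 (4 bits).
Byte 2: 0xA0 = 10100000 (10xxxxxx ✓), payload 100000.
Byte 3: 0xBE = 10111110 (10xxxxxx ✓), payload 111110.
Concatenate: 1001100000111110 = 0x983E (16 bits → U+983E).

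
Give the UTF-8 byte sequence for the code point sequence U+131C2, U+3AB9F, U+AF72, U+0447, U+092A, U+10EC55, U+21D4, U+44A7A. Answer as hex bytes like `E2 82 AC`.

U+131C2: 4-byte form → F0 93 87 82.
U+3AB9F: 4-byte form → F0 BA AE 9F.
U+AF72: 3-byte form → EA BD B2.
U+0447: 2-byte form → D1 87.
U+092A: 3-byte form → E0 A4 AA.
U+10EC55: 4-byte form → F4 8E B1 95.
U+21D4: 3-byte form → E2 87 94.
U+44A7A: 4-byte form → F1 84 A9 BA.
Concatenated (27 bytes): F0 93 87 82 F0 BA AE 9F EA BD B2 D1 87 E0 A4 AA F4 8E B1 95 E2 87 94 F1 84 A9 BA.

F0 93 87 82 F0 BA AE 9F EA BD B2 D1 87 E0 A4 AA F4 8E B1 95 E2 87 94 F1 84 A9 BA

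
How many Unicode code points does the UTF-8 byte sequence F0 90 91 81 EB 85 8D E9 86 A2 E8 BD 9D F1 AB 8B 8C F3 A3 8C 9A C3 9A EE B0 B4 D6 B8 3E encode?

10

Byte at offset 0: 0xF0 = 11110000 → 4-byte char (#1). Advance 4.
Byte at offset 4: 0xEB = 11101011 → 3-byte char (#2). Advance 3.
Byte at offset 7: 0xE9 = 11101001 → 3-byte char (#3). Advance 3.
Byte at offset 10: 0xE8 = 11101000 → 3-byte char (#4). Advance 3.
Byte at offset 13: 0xF1 = 11110001 → 4-byte char (#5). Advance 4.
Byte at offset 17: 0xF3 = 11110011 → 4-byte char (#6). Advance 4.
Byte at offset 21: 0xC3 = 11000011 → 2-byte char (#7). Advance 2.
Byte at offset 23: 0xEE = 11101110 → 3-byte char (#8). Advance 3.
Byte at offset 26: 0xD6 = 11010110 → 2-byte char (#9). Advance 2.
Byte at offset 28: 0x3E = 00111110 → 1-byte char (#10). Advance 1.
Reached end at offset 29 after 10 code points.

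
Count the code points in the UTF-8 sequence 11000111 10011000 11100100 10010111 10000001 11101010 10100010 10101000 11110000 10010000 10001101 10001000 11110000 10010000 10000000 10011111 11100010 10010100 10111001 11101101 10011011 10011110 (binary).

7

Byte at offset 0: 0xC7 = 11000111 → 2-byte char (#1). Advance 2.
Byte at offset 2: 0xE4 = 11100100 → 3-byte char (#2). Advance 3.
Byte at offset 5: 0xEA = 11101010 → 3-byte char (#3). Advance 3.
Byte at offset 8: 0xF0 = 11110000 → 4-byte char (#4). Advance 4.
Byte at offset 12: 0xF0 = 11110000 → 4-byte char (#5). Advance 4.
Byte at offset 16: 0xE2 = 11100010 → 3-byte char (#6). Advance 3.
Byte at offset 19: 0xED = 11101101 → 3-byte char (#7). Advance 3.
Reached end at offset 22 after 7 code points.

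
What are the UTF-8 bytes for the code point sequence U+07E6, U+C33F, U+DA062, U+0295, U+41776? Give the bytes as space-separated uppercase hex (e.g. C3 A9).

U+07E6: 2-byte form → DF A6.
U+C33F: 3-byte form → EC 8C BF.
U+DA062: 4-byte form → F3 9A 81 A2.
U+0295: 2-byte form → CA 95.
U+41776: 4-byte form → F1 81 9D B6.
Concatenated (15 bytes): DF A6 EC 8C BF F3 9A 81 A2 CA 95 F1 81 9D B6.

DF A6 EC 8C BF F3 9A 81 A2 CA 95 F1 81 9D B6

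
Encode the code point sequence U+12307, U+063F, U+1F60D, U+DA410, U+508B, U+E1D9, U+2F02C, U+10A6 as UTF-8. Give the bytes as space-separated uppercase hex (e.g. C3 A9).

F0 92 8C 87 D8 BF F0 9F 98 8D F3 9A 90 90 E5 82 8B EE 87 99 F0 AF 80 AC E1 82 A6

U+12307: 4-byte form → F0 92 8C 87.
U+063F: 2-byte form → D8 BF.
U+1F60D: 4-byte form → F0 9F 98 8D.
U+DA410: 4-byte form → F3 9A 90 90.
U+508B: 3-byte form → E5 82 8B.
U+E1D9: 3-byte form → EE 87 99.
U+2F02C: 4-byte form → F0 AF 80 AC.
U+10A6: 3-byte form → E1 82 A6.
Concatenated (27 bytes): F0 92 8C 87 D8 BF F0 9F 98 8D F3 9A 90 90 E5 82 8B EE 87 99 F0 AF 80 AC E1 82 A6.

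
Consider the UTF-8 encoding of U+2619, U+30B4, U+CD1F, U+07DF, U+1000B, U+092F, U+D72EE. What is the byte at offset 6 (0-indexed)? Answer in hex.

0xEC

U+2619 → 3-byte form E2 98 99 at offsets 0–2.
U+30B4 → 3-byte form E3 82 B4 at offsets 3–5.
U+CD1F → 3-byte form EC B4 9F at offsets 6–8.
Offset 6 falls in char 3's range; it's byte 1 of EC B4 9F = 0xEC.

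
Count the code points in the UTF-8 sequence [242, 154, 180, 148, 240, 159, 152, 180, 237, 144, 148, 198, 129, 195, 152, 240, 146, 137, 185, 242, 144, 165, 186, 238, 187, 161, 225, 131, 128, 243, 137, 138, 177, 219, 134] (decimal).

11

Byte at offset 0: 0xF2 = 11110010 → 4-byte char (#1). Advance 4.
Byte at offset 4: 0xF0 = 11110000 → 4-byte char (#2). Advance 4.
Byte at offset 8: 0xED = 11101101 → 3-byte char (#3). Advance 3.
Byte at offset 11: 0xC6 = 11000110 → 2-byte char (#4). Advance 2.
Byte at offset 13: 0xC3 = 11000011 → 2-byte char (#5). Advance 2.
Byte at offset 15: 0xF0 = 11110000 → 4-byte char (#6). Advance 4.
Byte at offset 19: 0xF2 = 11110010 → 4-byte char (#7). Advance 4.
Byte at offset 23: 0xEE = 11101110 → 3-byte char (#8). Advance 3.
Byte at offset 26: 0xE1 = 11100001 → 3-byte char (#9). Advance 3.
Byte at offset 29: 0xF3 = 11110011 → 4-byte char (#10). Advance 4.
Byte at offset 33: 0xDB = 11011011 → 2-byte char (#11). Advance 2.
Reached end at offset 35 after 11 code points.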